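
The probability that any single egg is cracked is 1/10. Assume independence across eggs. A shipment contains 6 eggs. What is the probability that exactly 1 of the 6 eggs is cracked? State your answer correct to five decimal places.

X ~ Binomial(n=6, p=0.10).
P(X=1) = C(6,1) · p^1 · (1−p)^5
= 6 · 0.1 · 0.59049 = 0.3542940

0.35429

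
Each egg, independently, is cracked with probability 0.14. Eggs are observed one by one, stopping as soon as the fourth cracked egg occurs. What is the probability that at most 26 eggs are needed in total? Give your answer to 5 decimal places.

0.50344

Finishing within 26 eggs ⇔ at least 4 successes in the first 26. With X ~ Binomial(26, 0.14), P(Y ≤ 26) = 1 − P(X ≤ 3).
  k=0: C(26,0)·0.14^0·0.86^26 = 0.0198134
  k=1: C(26,1)·0.14^1·0.86^25 = 0.0838615
  k=2: C(26,2)·0.14^2·0.86^24 = 0.1706484
  k=3: C(26,3)·0.14^3·0.86^23 = 0.2222398
1 − 0.4965632 = 0.5034368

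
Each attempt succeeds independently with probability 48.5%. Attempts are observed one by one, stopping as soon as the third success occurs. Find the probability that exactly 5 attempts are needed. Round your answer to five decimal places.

Y = trial on which the third success occurs; negative binomial, r=3, p=0.485.
P(Y=5) = C(4,2) · p^3 · (1−p)^2
= 6 · 0.11408 · 0.26522 = 0.1815478

0.18155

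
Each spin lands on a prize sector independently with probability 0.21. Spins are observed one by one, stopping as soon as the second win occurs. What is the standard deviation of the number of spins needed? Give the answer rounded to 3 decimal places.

Y = total spins until the second success; negative binomial with r=2, p=0.21.
SD(Y) = √[r(1−p)/p²] = √(35.82766) = 5.98562

5.986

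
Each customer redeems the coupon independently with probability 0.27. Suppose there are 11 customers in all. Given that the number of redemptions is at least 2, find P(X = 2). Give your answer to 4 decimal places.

X ~ Binomial(11, 0.27). Want P(X=2 | X≥2) = P(X=2) / P(X≥2).
P(X=2) = C(11,2)·0.27^2·0.73^9 = 0.236046
P(X≥2) = 1 − 0.031373 − 0.127639 = 0.840988
Ratio = 0.236046 / 0.840988 = 0.280677

0.2807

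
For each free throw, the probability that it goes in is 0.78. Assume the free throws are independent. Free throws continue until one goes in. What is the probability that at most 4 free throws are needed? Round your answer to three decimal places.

Y = number of free throws to the first success; geometric, p = 0.78.
P(Y ≤ 4) = 1 − (1−p)^4 = 1 − 0.00234 = 0.99766

0.998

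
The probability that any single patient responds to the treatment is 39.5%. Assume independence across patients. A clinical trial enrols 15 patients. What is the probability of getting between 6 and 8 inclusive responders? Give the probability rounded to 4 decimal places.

X ~ Binomial(15, 0.395); P(6 ≤ X ≤ 8) = Σ C(15,k) p^k (1−p)^(15−k) over k:
  k=6: C(15,6)·0.395^6·0.605^9 = 0.206436
  k=7: C(15,7)·0.395^7·0.605^8 = 0.173289
  k=8: C(15,8)·0.395^8·0.605^7 = 0.113139
Total = 0.492864

0.4929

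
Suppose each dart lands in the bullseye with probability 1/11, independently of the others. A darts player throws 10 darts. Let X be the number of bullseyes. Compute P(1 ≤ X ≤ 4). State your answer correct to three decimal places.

0.613

X ~ Binomial(10, 0.090909); P(1 ≤ X ≤ 4) = Σ C(10,k) p^k (1−p)^(10−k) over k:
  k=1: C(10,1)·0.090909^1·0.909091^9 = 0.38554
  k=2: C(10,2)·0.090909^2·0.909091^8 = 0.17349
  k=3: C(10,3)·0.090909^3·0.909091^7 = 0.04627
  k=4: C(10,4)·0.090909^4·0.909091^6 = 0.00810
Total = 0.61340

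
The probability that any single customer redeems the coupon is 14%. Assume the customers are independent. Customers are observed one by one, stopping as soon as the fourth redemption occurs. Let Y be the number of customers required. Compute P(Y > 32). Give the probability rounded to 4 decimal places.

0.3267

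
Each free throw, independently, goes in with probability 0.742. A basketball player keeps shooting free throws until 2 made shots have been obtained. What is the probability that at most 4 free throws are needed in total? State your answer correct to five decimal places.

0.94460

Finishing within 4 free throws ⇔ at least 2 successes in the first 4. With X ~ Binomial(4, 0.742), P(Y ≤ 4) = 1 − P(X ≤ 1).
  k=0: C(4,0)·0.742^0·0.258^4 = 0.0044308
  k=1: C(4,1)·0.742^1·0.258^3 = 0.0509710
1 − 0.0554017 = 0.9445983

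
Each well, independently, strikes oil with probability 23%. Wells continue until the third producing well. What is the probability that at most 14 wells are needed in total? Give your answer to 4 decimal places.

0.6574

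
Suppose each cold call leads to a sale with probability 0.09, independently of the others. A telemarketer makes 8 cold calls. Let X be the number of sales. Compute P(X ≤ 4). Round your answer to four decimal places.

X ~ Binomial(8, 0.09); P(X ≤ 4) = Σ C(8,k) p^k (1−p)^(8−k) over k:
  k=0: C(8,0)·0.09^0·0.91^8 = 0.470253
  k=1: C(8,1)·0.09^1·0.91^7 = 0.372068
  k=2: C(8,2)·0.09^2·0.91^6 = 0.128793
  k=3: C(8,3)·0.09^3·0.91^5 = 0.025475
  k=4: C(8,4)·0.09^4·0.91^4 = 0.003149
Total = 0.999738

0.9997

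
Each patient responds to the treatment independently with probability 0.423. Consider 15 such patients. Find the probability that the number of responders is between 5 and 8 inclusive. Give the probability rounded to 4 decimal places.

0.7016

X ~ Binomial(15, 0.423); P(5 ≤ X ≤ 8) = Σ C(15,k) p^k (1−p)^(15−k) over k:
  k=5: C(15,5)·0.423^5·0.577^10 = 0.166347
  k=6: C(15,6)·0.423^6·0.577^9 = 0.203249
  k=7: C(15,7)·0.423^7·0.577^8 = 0.191574
  k=8: C(15,8)·0.423^8·0.577^7 = 0.140444
Total = 0.701614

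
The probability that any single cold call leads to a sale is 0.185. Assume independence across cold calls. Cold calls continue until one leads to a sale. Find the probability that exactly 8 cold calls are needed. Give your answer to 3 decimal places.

Geometric (trials to first success), p = 0.185.
P(Y = 8) = (1−p)^7 · p = 0.23884 · 0.185 = 0.04419

0.044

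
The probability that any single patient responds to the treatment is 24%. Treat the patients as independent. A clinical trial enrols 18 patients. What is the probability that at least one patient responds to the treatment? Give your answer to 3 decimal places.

P(at least one) = 1 − P(none) = 1 − (1 − 0.24)^18
= 1 − 0.00716 = 0.99284

0.993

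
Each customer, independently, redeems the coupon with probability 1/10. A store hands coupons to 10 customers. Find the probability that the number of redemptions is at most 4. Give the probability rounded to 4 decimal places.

0.9984

X ~ Binomial(10, 0.10); P(X ≤ 4) = Σ C(10,k) p^k (1−p)^(10−k) over k:
  k=0: C(10,0)·0.10^0·0.90^10 = 0.348678
  k=1: C(10,1)·0.10^1·0.90^9 = 0.387420
  k=2: C(10,2)·0.10^2·0.90^8 = 0.193710
  k=3: C(10,3)·0.10^3·0.90^7 = 0.057396
  k=4: C(10,4)·0.10^4·0.90^6 = 0.011160
Total = 0.998365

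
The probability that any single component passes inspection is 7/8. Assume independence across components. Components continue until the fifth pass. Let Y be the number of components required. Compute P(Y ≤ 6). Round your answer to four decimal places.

0.8335

Finishing within 6 components ⇔ at least 5 successes in the first 6. With X ~ Binomial(6, 0.875), P(Y ≤ 6) = 1 − P(X ≤ 4).
  k=0: C(6,0)·0.875^0·0.125^6 = 0.000004
  k=1: C(6,1)·0.875^1·0.125^5 = 0.000160
  k=2: C(6,2)·0.875^2·0.125^4 = 0.002804
  k=3: C(6,3)·0.875^3·0.125^3 = 0.026169
  k=4: C(6,4)·0.875^4·0.125^2 = 0.137386
1 − 0.166523 = 0.833477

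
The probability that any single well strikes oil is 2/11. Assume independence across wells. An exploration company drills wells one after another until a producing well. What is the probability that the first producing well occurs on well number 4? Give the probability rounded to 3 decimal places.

0.100

Geometric (trials to first success), p = 0.181818.
P(Y = 4) = (1−p)^3 · p = 0.54771 · 0.181818 = 0.09958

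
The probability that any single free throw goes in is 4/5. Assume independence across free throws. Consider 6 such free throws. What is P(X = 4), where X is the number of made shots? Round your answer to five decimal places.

0.24576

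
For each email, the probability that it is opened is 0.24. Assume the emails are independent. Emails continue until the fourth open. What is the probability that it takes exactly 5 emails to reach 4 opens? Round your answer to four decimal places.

Y = trial on which the fourth success occurs; negative binomial, r=4, p=0.24.
P(Y=5) = C(4,3) · p^4 · (1−p)^1
= 4 · 0.0033178 · 0.76 = 0.010086

0.0101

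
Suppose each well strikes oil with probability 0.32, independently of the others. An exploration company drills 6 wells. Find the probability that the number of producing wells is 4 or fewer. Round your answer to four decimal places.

0.9852

X ~ Binomial(6, 0.32); P(X ≤ 4) = Σ C(6,k) p^k (1−p)^(6−k) over k:
  k=0: C(6,0)·0.32^0·0.68^6 = 0.098867
  k=1: C(6,1)·0.32^1·0.68^5 = 0.279155
  k=2: C(6,2)·0.32^2·0.68^4 = 0.328418
  k=3: C(6,3)·0.32^3·0.68^3 = 0.206066
  k=4: C(6,4)·0.32^4·0.68^2 = 0.072729
Total = 0.985236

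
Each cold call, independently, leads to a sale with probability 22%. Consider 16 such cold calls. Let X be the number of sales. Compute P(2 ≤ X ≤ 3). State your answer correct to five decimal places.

X ~ Binomial(16, 0.22); P(2 ≤ X ≤ 3) = Σ C(16,k) p^k (1−p)^(16−k) over k:
  k=2: C(16,2)·0.22^2·0.78^14 = 0.1792054
  k=3: C(16,3)·0.22^3·0.78^13 = 0.2358772
Total = 0.4150825

0.41508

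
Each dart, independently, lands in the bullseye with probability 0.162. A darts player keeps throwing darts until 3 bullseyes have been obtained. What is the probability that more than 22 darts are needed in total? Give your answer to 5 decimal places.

0.28441

Needing more than 22 darts ⇔ fewer than 3 successes in the first 22. With X ~ Binomial(22, 0.162), P(Y > 22) = P(X ≤ 2).
  k=0: C(22,0)·0.162^0·0.838^22 = 0.0204818
  k=1: C(22,1)·0.162^1·0.838^21 = 0.0871088
  k=2: C(22,2)·0.162^2·0.838^20 = 0.1768163
P(X ≤ 2) = 0.2844070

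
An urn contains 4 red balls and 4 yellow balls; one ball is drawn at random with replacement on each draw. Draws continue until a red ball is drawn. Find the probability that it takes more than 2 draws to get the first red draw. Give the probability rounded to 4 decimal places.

Y = number of draws to the first success; geometric, p = 0.50.
P(Y > 2) = P(first 2 all fail) = (1−p)^2 = 0.250000

0.2500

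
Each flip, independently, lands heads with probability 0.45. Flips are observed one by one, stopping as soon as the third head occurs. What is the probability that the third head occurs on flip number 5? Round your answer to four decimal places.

Y = trial on which the third success occurs; negative binomial, r=3, p=0.45.
P(Y=5) = C(4,2) · p^3 · (1−p)^2
= 6 · 0.091125 · 0.3025 = 0.165392

0.1654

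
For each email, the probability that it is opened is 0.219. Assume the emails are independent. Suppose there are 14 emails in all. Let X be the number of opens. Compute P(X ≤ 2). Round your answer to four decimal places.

0.3795

X ~ Binomial(14, 0.219); P(X ≤ 2) = Σ C(14,k) p^k (1−p)^(14−k) over k:
  k=0: C(14,0)·0.219^0·0.781^14 = 0.031413
  k=1: C(14,1)·0.219^1·0.781^13 = 0.123321
  k=2: C(14,2)·0.219^2·0.781^12 = 0.224772
Total = 0.379506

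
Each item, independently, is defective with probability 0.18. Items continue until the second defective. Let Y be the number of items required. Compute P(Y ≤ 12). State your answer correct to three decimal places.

0.664

Finishing within 12 items ⇔ at least 2 successes in the first 12. With X ~ Binomial(12, 0.18), P(Y ≤ 12) = 1 − P(X ≤ 1).
  k=0: C(12,0)·0.18^0·0.82^12 = 0.09242
  k=1: C(12,1)·0.18^1·0.82^11 = 0.24345
1 − 0.33587 = 0.66413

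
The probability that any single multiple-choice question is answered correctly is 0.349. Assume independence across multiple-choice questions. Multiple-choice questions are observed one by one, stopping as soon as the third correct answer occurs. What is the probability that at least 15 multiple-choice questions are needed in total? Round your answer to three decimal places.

0.085

Needing more than 14 multiple-choice questions ⇔ fewer than 3 successes in the first 14. With X ~ Binomial(14, 0.349), P(Y > 14) = P(X ≤ 2).
  k=0: C(14,0)·0.349^0·0.651^14 = 0.00246
  k=1: C(14,1)·0.349^1·0.651^13 = 0.01843
  k=2: C(14,2)·0.349^2·0.651^12 = 0.06422
P(X ≤ 2) = 0.08510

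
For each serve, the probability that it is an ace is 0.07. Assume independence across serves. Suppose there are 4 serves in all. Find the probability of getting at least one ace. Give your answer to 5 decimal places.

0.25195

P(at least one) = 1 − P(none) = 1 − (1 − 0.07)^4
= 1 − 0.7480520 = 0.2519480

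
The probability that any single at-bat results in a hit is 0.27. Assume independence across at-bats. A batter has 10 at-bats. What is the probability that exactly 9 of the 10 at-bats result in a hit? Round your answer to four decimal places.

0.0001

X ~ Binomial(n=10, p=0.27).
P(X=9) = C(10,9) · p^9 · (1−p)^1
= 10 · 7.6256e-06 · 0.73 = 0.000056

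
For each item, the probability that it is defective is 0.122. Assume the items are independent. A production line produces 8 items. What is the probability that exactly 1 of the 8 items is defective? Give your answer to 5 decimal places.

X ~ Binomial(n=8, p=0.122).
P(X=1) = C(8,1) · p^1 · (1−p)^7
= 8 · 0.122 · 0.40222 = 0.3925649

0.39256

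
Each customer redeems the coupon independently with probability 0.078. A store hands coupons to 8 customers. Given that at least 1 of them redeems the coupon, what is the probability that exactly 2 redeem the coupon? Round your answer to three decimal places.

X ~ Binomial(8, 0.078). Want P(X=2 | X≥1) = P(X=2) / P(X≥1).
P(X=2) = C(8,2)·0.078^2·0.922^6 = 0.10465
P(X≥1) = 1 − 0.52221 = 0.47779
Ratio = 0.10465 / 0.47779 = 0.21903

0.219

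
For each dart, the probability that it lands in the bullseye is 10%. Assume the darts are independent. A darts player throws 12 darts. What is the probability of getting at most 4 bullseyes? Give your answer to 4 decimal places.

X ~ Binomial(12, 0.10); P(X ≤ 4) = Σ C(12,k) p^k (1−p)^(12−k) over k:
  k=0: C(12,0)·0.10^0·0.90^12 = 0.282430
  k=1: C(12,1)·0.10^1·0.90^11 = 0.376573
  k=2: C(12,2)·0.10^2·0.90^10 = 0.230128
  k=3: C(12,3)·0.10^3·0.90^9 = 0.085233
  k=4: C(12,4)·0.10^4·0.90^8 = 0.021308
Total = 0.995671

0.9957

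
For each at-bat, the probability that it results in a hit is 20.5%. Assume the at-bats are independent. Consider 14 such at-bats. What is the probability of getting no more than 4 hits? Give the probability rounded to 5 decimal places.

X ~ Binomial(14, 0.205); P(X ≤ 4) = Σ C(14,k) p^k (1−p)^(14−k) over k:
  k=0: C(14,0)·0.205^0·0.795^14 = 0.0402847
  k=1: C(14,1)·0.205^1·0.795^13 = 0.1454302
  k=2: C(14,2)·0.205^2·0.795^12 = 0.2437556
  k=3: C(14,3)·0.205^3·0.795^11 = 0.2514209
  k=4: C(14,4)·0.205^4·0.795^10 = 0.1782875
Total = 0.8591789

0.85918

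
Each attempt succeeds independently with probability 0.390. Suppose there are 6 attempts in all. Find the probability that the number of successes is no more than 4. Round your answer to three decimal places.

X ~ Binomial(6, 0.39); P(X ≤ 4) = Σ C(6,k) p^k (1−p)^(6−k) over k:
  k=0: C(6,0)·0.39^0·0.61^6 = 0.05152
  k=1: C(6,1)·0.39^1·0.61^5 = 0.19764
  k=2: C(6,2)·0.39^2·0.61^4 = 0.31589
  k=3: C(6,3)·0.39^3·0.61^3 = 0.26929
  k=4: C(6,4)·0.39^4·0.61^2 = 0.12912
Total = 0.96346

0.963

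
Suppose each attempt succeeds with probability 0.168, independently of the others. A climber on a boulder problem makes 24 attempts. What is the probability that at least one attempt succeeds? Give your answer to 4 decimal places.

P(at least one) = 1 − P(none) = 1 − (1 − 0.168)^24
= 1 − 0.012105 = 0.987895

0.9879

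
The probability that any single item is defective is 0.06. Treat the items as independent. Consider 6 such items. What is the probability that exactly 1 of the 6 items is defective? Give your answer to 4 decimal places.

X ~ Binomial(n=6, p=0.06).
P(X=1) = C(6,1) · p^1 · (1−p)^5
= 6 · 0.06 · 0.7339 = 0.264205

0.2642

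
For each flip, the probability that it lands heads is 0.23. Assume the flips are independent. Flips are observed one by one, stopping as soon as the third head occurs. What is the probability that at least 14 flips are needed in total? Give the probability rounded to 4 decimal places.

Needing more than 13 flips ⇔ fewer than 3 successes in the first 13. With X ~ Binomial(13, 0.23), P(Y > 13) = P(X ≤ 2).
  k=0: C(13,0)·0.23^0·0.77^13 = 0.033449
  k=1: C(13,1)·0.23^1·0.77^12 = 0.129885
  k=2: C(13,2)·0.23^2·0.77^11 = 0.232781
P(X ≤ 2) = 0.396115

0.3961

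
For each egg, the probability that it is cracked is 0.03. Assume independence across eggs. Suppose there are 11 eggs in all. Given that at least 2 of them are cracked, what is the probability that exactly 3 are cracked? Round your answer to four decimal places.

0.0844

X ~ Binomial(11, 0.03). Want P(X=3 | X≥2) = P(X=3) / P(X≥2).
P(X=3) = C(11,3)·0.03^3·0.97^8 = 0.003492
P(X≥2) = 1 − 0.715301 − 0.243350 = 0.041349
Ratio = 0.003492 / 0.041349 = 0.084442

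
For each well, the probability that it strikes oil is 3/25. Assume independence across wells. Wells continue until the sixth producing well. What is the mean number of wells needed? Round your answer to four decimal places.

50.0000

Y = total wells until the sixth success; negative binomial with r=6, p=0.12.
E[Y] = r / p = 6 / 0.12 = 50.000000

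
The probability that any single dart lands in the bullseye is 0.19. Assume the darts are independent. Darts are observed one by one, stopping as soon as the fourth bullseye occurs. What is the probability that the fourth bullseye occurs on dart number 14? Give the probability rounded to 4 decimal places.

0.0453

Y = trial on which the fourth success occurs; negative binomial, r=4, p=0.19.
P(Y=14) = C(13,3) · p^4 · (1−p)^10
= 286 · 0.0013032 · 0.12158 = 0.045314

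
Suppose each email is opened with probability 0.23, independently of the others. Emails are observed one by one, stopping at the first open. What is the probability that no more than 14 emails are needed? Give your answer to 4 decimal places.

0.9742

Y = number of emails to the first success; geometric, p = 0.23.
P(Y ≤ 14) = 1 − (1−p)^14 = 1 − 0.025756 = 0.974244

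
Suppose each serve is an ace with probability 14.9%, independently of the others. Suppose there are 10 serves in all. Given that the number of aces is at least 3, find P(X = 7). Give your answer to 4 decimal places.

0.0007

X ~ Binomial(10, 0.149). Want P(X=7 | X≥3) = P(X=7) / P(X≥3).
P(X=7) = C(10,7)·0.149^7·0.851^3 = 0.000121
P(X≥3) = 1 − 0.199203 − 0.348781 − 0.274803 = 0.177213
Ratio = 0.000121 / 0.177213 = 0.000680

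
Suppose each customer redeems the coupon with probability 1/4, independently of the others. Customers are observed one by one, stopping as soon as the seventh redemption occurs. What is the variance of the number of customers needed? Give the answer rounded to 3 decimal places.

Y = total customers until the seventh success; negative binomial with r=7, p=0.25.
Var(Y) = r(1−p)/p² = 7·0.75 / 0.25² = 84.00000

84.000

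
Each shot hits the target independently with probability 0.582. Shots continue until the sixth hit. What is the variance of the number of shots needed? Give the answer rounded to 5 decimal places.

Y = total shots until the sixth success; negative binomial with r=6, p=0.582.
Var(Y) = r(1−p)/p² = 6·0.418 / 0.582² = 7.4042583

7.40426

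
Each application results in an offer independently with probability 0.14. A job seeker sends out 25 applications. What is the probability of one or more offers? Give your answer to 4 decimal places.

P(at least one) = 1 − P(none) = 1 − (1 − 0.14)^25
= 1 − 0.023039 = 0.976961

0.9770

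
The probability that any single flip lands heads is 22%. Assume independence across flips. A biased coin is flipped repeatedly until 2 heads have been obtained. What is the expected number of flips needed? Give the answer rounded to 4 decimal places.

Y = total flips until the second success; negative binomial with r=2, p=0.22.
E[Y] = r / p = 2 / 0.22 = 9.090909

9.0909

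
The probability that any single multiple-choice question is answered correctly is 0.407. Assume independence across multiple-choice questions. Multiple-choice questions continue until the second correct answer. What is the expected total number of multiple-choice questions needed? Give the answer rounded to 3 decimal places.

4.914

Y = total multiple-choice questions until the second success; negative binomial with r=2, p=0.407.
E[Y] = r / p = 2 / 0.407 = 4.91400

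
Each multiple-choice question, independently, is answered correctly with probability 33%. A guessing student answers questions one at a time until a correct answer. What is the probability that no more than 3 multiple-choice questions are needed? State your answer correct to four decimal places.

Y = number of multiple-choice questions to the first success; geometric, p = 0.33.
P(Y ≤ 3) = 1 − (1−p)^3 = 1 − 0.300763 = 0.699237

0.6992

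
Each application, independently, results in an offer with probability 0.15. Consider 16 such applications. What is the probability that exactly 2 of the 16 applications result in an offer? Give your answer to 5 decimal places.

0.27748

X ~ Binomial(n=16, p=0.15).
P(X=2) = C(16,2) · p^2 · (1−p)^14
= 120 · 0.0225 · 0.10277 = 0.2774781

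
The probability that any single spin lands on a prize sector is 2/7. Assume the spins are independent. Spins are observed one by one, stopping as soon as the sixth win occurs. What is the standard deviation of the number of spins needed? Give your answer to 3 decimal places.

7.246

Y = total spins until the sixth success; negative binomial with r=6, p=0.285714.
SD(Y) = √[r(1−p)/p²] = √(52.50000) = 7.24569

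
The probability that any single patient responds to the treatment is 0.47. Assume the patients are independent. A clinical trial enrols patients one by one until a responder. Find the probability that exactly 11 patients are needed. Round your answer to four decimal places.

Geometric (trials to first success), p = 0.47.
P(Y = 11) = (1−p)^10 · p = 0.0017489 · 0.47 = 0.000822

0.0008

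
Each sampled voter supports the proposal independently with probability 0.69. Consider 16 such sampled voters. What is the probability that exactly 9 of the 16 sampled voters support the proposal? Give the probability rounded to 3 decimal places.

X ~ Binomial(n=16, p=0.69).
P(X=9) = C(16,9) · p^9 · (1−p)^7
= 11440 · 0.035452 · 0.00027513 = 0.11158

0.112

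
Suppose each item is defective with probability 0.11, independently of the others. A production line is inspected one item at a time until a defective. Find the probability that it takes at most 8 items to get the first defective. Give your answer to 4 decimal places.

Y = number of items to the first success; geometric, p = 0.11.
P(Y ≤ 8) = 1 − (1−p)^8 = 1 − 0.393659 = 0.606341

0.6063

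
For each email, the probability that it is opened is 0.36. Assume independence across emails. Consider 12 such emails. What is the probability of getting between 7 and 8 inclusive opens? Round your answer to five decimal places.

0.09007

X ~ Binomial(12, 0.36); P(7 ≤ X ≤ 8) = Σ C(12,k) p^k (1−p)^(12−k) over k:
  k=7: C(12,7)·0.36^7·0.64^5 = 0.0666412
  k=8: C(12,8)·0.36^8·0.64^4 = 0.0234285
Total = 0.0900697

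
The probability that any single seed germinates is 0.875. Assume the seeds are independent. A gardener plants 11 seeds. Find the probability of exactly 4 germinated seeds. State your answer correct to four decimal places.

X ~ Binomial(n=11, p=0.875).
P(X=4) = C(11,4) · p^4 · (1−p)^7
= 330 · 0.58618 · 4.7684e-07 = 0.000092

0.0001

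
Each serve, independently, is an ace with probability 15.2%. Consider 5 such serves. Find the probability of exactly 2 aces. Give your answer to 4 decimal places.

X ~ Binomial(n=5, p=0.152).
P(X=2) = C(5,2) · p^2 · (1−p)^3
= 10 · 0.023104 · 0.6098 = 0.140888

0.1409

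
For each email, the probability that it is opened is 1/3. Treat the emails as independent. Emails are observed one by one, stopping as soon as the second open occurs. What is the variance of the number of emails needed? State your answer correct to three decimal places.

12.000

Y = total emails until the second success; negative binomial with r=2, p=0.333333.
Var(Y) = r(1−p)/p² = 2·0.666667 / 0.333333² = 12.00000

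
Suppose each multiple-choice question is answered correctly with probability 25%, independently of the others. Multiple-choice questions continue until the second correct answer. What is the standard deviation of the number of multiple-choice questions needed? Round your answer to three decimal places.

Y = total multiple-choice questions until the second success; negative binomial with r=2, p=0.25.
SD(Y) = √[r(1−p)/p²] = √(24.00000) = 4.89898

4.899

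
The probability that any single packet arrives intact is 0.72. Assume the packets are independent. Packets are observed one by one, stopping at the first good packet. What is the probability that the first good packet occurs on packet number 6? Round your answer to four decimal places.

Geometric (trials to first success), p = 0.72.
P(Y = 6) = (1−p)^5 · p = 0.001721 · 0.72 = 0.001239

0.0012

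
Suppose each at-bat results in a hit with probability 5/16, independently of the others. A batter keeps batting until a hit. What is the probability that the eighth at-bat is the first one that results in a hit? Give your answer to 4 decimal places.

Geometric (trials to first success), p = 0.3125.
P(Y = 8) = (1−p)^7 · p = 0.072595 · 0.3125 = 0.022686

0.0227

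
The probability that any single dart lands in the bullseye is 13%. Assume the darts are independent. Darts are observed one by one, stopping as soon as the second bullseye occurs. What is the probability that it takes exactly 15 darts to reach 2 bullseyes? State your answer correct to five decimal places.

Y = trial on which the second success occurs; negative binomial, r=2, p=0.13.
P(Y=15) = C(14,1) · p^2 · (1−p)^13
= 14 · 0.0169 · 0.16359 = 0.0387048

0.03870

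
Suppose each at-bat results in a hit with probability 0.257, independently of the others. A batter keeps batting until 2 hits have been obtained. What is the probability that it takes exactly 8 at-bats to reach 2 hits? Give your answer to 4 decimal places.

Y = trial on which the second success occurs; negative binomial, r=2, p=0.257.
P(Y=8) = C(7,1) · p^2 · (1−p)^6
= 7 · 0.066049 · 0.16824 = 0.077785

0.0778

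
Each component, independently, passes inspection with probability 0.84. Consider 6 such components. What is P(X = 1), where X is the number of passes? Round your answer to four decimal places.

0.0005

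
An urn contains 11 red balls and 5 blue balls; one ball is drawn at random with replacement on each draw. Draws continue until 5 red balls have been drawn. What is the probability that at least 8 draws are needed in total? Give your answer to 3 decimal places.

Needing more than 7 draws ⇔ fewer than 5 successes in the first 7. With X ~ Binomial(7, 0.6875), P(Y > 7) = P(X ≤ 4).
  k=0: C(7,0)·0.6875^0·0.3125^7 = 0.00029
  k=1: C(7,1)·0.6875^1·0.3125^6 = 0.00448
  k=2: C(7,2)·0.6875^2·0.3125^5 = 0.02958
  k=3: C(7,3)·0.6875^3·0.3125^4 = 0.10846
  k=4: C(7,4)·0.6875^4·0.3125^3 = 0.23862
P(X ≤ 4) = 0.38144

0.381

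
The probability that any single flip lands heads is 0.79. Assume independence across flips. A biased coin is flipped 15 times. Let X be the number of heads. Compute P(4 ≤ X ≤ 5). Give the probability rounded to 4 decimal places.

0.0002

X ~ Binomial(15, 0.79); P(4 ≤ X ≤ 5) = Σ C(15,k) p^k (1−p)^(15−k) over k:
  k=4: C(15,4)·0.79^4·0.21^11 = 0.000019
  k=5: C(15,5)·0.79^5·0.21^10 = 0.000154
Total = 0.000173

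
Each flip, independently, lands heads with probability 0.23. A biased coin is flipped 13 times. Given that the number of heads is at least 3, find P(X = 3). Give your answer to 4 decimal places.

0.4222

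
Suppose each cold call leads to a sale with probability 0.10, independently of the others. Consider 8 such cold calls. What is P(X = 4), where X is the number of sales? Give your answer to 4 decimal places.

X ~ Binomial(n=8, p=0.10).
P(X=4) = C(8,4) · p^4 · (1−p)^4
= 70 · 0.0001 · 0.6561 = 0.004593

0.0046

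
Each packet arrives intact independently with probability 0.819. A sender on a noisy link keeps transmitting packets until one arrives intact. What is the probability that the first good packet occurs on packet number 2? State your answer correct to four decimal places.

Geometric (trials to first success), p = 0.819.
P(Y = 2) = (1−p)^1 · p = 0.181 · 0.819 = 0.148239

0.1482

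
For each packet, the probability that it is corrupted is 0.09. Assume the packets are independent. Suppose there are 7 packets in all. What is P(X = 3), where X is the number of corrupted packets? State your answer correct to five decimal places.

X ~ Binomial(n=7, p=0.09).
P(X=3) = C(7,3) · p^3 · (1−p)^4
= 35 · 0.000729 · 0.68575 = 0.0174969

0.01750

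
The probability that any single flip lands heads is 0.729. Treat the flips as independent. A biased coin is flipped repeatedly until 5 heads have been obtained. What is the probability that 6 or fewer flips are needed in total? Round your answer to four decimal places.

0.4849

Finishing within 6 flips ⇔ at least 5 successes in the first 6. With X ~ Binomial(6, 0.729), P(Y ≤ 6) = 1 − P(X ≤ 4).
  k=0: C(6,0)·0.729^0·0.271^6 = 0.000396
  k=1: C(6,1)·0.729^1·0.271^5 = 0.006393
  k=2: C(6,2)·0.729^2·0.271^4 = 0.042996
  k=3: C(6,3)·0.729^3·0.271^3 = 0.154213
  k=4: C(6,4)·0.729^4·0.271^2 = 0.311129
1 − 0.515126 = 0.484874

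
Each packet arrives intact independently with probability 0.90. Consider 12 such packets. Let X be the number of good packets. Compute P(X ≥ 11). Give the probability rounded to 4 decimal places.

0.6590

X ~ Binomial(12, 0.90); P(X ≥ 11) = Σ C(12,k) p^k (1−p)^(12−k) over k:
  k=11: C(12,11)·0.90^11·0.10^1 = 0.376573
  k=12: C(12,12)·0.90^12·0.10^0 = 0.282430
Total = 0.659002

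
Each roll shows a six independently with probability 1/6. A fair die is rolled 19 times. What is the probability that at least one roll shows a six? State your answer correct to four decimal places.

P(at least one) = 1 − P(none) = 1 − (1 − 0.166667)^19
= 1 − 0.031301 = 0.968699

0.9687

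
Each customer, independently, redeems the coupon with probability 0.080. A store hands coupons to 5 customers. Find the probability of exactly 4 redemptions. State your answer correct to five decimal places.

0.00019

X ~ Binomial(n=5, p=0.08).
P(X=4) = C(5,4) · p^4 · (1−p)^1
= 5 · 4.096e-05 · 0.92 = 0.0001884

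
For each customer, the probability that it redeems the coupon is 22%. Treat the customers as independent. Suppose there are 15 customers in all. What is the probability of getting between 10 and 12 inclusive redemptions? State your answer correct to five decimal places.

X ~ Binomial(15, 0.22); P(10 ≤ X ≤ 12) = Σ C(15,k) p^k (1−p)^(15−k) over k:
  k=10: C(15,10)·0.22^10·0.78^5 = 0.0002303
  k=11: C(15,11)·0.22^11·0.78^4 = 0.0000295
  k=12: C(15,12)·0.22^12·0.78^3 = 0.0000028
Total = 0.0002626

0.00026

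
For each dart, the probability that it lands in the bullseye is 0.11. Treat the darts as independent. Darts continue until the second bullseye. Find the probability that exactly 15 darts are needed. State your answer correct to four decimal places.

0.0372

Y = trial on which the second success occurs; negative binomial, r=2, p=0.11.
P(Y=15) = C(14,1) · p^2 · (1−p)^13
= 14 · 0.0121 · 0.21982 = 0.037238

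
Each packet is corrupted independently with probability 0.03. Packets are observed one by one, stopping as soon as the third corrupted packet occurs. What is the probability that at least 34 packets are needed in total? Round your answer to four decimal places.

0.9244

Needing more than 33 packets ⇔ fewer than 3 successes in the first 33. With X ~ Binomial(33, 0.03), P(Y > 33) = P(X ≤ 2).
  k=0: C(33,0)·0.03^0·0.97^33 = 0.365988
  k=1: C(33,1)·0.03^1·0.97^32 = 0.373534
  k=2: C(33,2)·0.03^2·0.97^31 = 0.184842
P(X ≤ 2) = 0.924365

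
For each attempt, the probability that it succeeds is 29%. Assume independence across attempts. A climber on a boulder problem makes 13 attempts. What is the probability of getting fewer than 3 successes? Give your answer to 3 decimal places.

0.225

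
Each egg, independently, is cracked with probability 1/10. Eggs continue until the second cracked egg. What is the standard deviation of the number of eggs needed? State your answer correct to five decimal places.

13.41641

Y = total eggs until the second success; negative binomial with r=2, p=0.10.
SD(Y) = √[r(1−p)/p²] = √(180.0000000) = 13.4164079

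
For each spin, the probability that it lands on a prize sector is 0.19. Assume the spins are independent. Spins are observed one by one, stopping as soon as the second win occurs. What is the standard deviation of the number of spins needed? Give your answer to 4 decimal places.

6.6989

Y = total spins until the second success; negative binomial with r=2, p=0.19.
SD(Y) = √[r(1−p)/p²] = √(44.875346) = 6.698906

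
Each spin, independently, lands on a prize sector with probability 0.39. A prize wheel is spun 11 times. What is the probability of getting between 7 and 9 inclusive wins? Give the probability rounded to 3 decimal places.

X ~ Binomial(11, 0.39); P(7 ≤ X ≤ 9) = Σ C(11,k) p^k (1−p)^(11−k) over k:
  k=7: C(11,7)·0.39^7·0.61^4 = 0.06270
  k=8: C(11,8)·0.39^8·0.61^3 = 0.02004
  k=9: C(11,9)·0.39^9·0.61^2 = 0.00427
Total = 0.08702

0.087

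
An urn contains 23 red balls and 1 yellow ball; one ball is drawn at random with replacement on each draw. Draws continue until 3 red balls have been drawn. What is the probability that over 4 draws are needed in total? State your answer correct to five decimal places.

Needing more than 4 draws ⇔ fewer than 3 successes in the first 4. With X ~ Binomial(4, 0.958333), P(Y > 4) = P(X ≤ 2).
  k=0: C(4,0)·0.958333^0·0.041667^4 = 0.0000030
  k=1: C(4,1)·0.958333^1·0.041667^3 = 0.0002773
  k=2: C(4,2)·0.958333^2·0.041667^2 = 0.0095667
P(X ≤ 2) = 0.0098470

0.00985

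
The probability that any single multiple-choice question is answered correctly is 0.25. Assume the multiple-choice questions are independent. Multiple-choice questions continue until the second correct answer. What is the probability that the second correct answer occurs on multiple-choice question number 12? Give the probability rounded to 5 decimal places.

0.03872

Y = trial on which the second success occurs; negative binomial, r=2, p=0.25.
P(Y=12) = C(11,1) · p^2 · (1−p)^10
= 11 · 0.0625 · 0.056314 = 0.0387155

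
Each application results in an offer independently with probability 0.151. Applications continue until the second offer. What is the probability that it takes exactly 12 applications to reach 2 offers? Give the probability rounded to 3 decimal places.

Y = trial on which the second success occurs; negative binomial, r=2, p=0.151.
P(Y=12) = C(11,1) · p^2 · (1−p)^10
= 11 · 0.022801 · 0.19457 = 0.04880

0.049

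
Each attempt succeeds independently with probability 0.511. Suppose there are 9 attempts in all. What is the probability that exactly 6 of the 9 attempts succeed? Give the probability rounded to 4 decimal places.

0.1749

X ~ Binomial(n=9, p=0.511).
P(X=6) = C(9,6) · p^6 · (1−p)^3
= 84 · 0.017804 · 0.11693 = 0.174876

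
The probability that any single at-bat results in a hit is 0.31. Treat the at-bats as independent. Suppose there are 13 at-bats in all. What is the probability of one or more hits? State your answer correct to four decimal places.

0.9920

P(at least one) = 1 − P(none) = 1 − (1 − 0.31)^13
= 1 − 0.008036 = 0.991964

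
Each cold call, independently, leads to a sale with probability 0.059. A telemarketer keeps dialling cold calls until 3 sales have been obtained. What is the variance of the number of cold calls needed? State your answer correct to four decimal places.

Y = total cold calls until the third success; negative binomial with r=3, p=0.059.
Var(Y) = r(1−p)/p² = 3·0.941 / 0.059² = 810.973858

810.9739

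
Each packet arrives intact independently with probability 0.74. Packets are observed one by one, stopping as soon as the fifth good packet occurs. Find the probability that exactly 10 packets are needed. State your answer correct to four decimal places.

0.0332

Y = trial on which the fifth success occurs; negative binomial, r=5, p=0.74.
P(Y=10) = C(9,4) · p^5 · (1−p)^5
= 126 · 0.2219 · 0.0011881 = 0.033220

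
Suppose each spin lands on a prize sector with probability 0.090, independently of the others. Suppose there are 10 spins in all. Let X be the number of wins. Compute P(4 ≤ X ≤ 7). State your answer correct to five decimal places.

0.00883

X ~ Binomial(10, 0.09); P(4 ≤ X ≤ 7) = Σ C(10,k) p^k (1−p)^(10−k) over k:
  k=4: C(10,4)·0.09^4·0.91^6 = 0.0078242
  k=5: C(10,5)·0.09^5·0.91^5 = 0.0009286
  k=6: C(10,6)·0.09^6·0.91^4 = 0.0000765
  k=7: C(10,7)·0.09^7·0.91^3 = 0.0000043
Total = 0.0088336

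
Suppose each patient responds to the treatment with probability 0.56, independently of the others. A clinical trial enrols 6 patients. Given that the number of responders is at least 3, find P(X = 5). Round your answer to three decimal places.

0.191

X ~ Binomial(6, 0.56). Want P(X=5 | X≥3) = P(X=5) / P(X≥3).
P(X=5) = C(6,5)·0.56^5·0.44^1 = 0.14539
P(X≥3) = 1 − 0.00726 − 0.05541 − 0.17631 = 0.76102
Ratio = 0.14539 / 0.76102 = 0.19105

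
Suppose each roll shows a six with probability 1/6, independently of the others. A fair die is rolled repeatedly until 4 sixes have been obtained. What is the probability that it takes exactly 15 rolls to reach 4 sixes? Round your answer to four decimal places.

0.0378

Y = trial on which the fourth success occurs; negative binomial, r=4, p=0.166667.
P(Y=15) = C(14,3) · p^4 · (1−p)^11
= 364 · 0.0007716 · 0.13459 = 0.037801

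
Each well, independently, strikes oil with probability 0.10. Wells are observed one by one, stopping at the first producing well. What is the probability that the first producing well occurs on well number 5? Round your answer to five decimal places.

0.06561

Geometric (trials to first success), p = 0.10.
P(Y = 5) = (1−p)^4 · p = 0.6561 · 0.10 = 0.0656100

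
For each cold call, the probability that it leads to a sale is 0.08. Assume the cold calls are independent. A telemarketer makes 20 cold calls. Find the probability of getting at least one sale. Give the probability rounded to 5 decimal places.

0.81131

P(at least one) = 1 − P(none) = 1 − (1 − 0.08)^20
= 1 − 0.1886933 = 0.8113067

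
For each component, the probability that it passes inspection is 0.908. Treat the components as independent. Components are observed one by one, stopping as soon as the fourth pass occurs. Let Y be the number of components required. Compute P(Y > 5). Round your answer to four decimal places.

0.0701

Needing more than 5 components ⇔ fewer than 4 successes in the first 5. With X ~ Binomial(5, 0.908), P(Y > 5) = P(X ≤ 3).
  k=0: C(5,0)·0.908^0·0.092^5 = 0.000007
  k=1: C(5,1)·0.908^1·0.092^4 = 0.000325
  k=2: C(5,2)·0.908^2·0.092^3 = 0.006420
  k=3: C(5,3)·0.908^3·0.092^2 = 0.063363
P(X ≤ 3) = 0.070114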